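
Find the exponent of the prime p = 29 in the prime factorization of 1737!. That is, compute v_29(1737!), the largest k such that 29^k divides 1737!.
v_29(1737!) = 61

Legendre's formula: v_p(n!) = Σ_{k ≥ 1} ⌊n / p^k⌋. For p = 29, n = 1737, the terms are:
  ⌊1737/29^1⌋ = ⌊1737/29⌋ = 59
  ⌊1737/29^2⌋ = ⌊1737/841⌋ = 2
(the next term ⌊1737/29^3⌋ = 0, terminating the sum). Summing: v_29(1737!) = 59 + 2 = 61.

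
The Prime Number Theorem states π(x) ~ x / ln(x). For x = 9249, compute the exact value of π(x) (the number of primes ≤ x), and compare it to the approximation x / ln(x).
π(9249) = 1146;  x/ln(x) ≈ 1012.78;  relative error ≈ 11.62%.

Directly count primes up to 9249: π(9249) = 1146. The PNT approximation gives 9249/ln(9249) ≈ 9249/9.13227 ≈ 1012.78. Relative error (π(x) − x/ln(x)) / π(x) ≈ 11.62%; the approximation is known to undercount slightly (Li(x) is a better estimate).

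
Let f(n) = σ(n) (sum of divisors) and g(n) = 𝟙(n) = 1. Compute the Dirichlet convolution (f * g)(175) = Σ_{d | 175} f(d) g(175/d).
(σ * 𝟙)(175) = 342

Divisors of 175: [1, 5, 7, 25, 35, 175]. For each d | 175:
  d = 1: σ(1) · 𝟙(175/1) = 1 · 1 = 1
  d = 5: σ(5) · 𝟙(175/5) = 6 · 1 = 6
  d = 7: σ(7) · 𝟙(175/7) = 8 · 1 = 8
  d = 25: σ(25) · 𝟙(175/25) = 31 · 1 = 31
  d = 35: σ(35) · 𝟙(175/35) = 48 · 1 = 48
  d = 175: σ(175) · 𝟙(175/175) = 248 · 1 = 248
Summing: (σ * 𝟙)(175) = 1 + 6 + 8 + 31 + 48 + 248 = 342.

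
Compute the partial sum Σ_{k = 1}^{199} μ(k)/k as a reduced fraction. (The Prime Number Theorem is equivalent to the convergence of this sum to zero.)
Σ μ(k)/k = -2525956533029285906333379660693655000208391328320024740655748842764916179604407/82104442544036437402623148487682251333557860946353167843084552367036963538575798

Values of μ(k) for 1 ≤ k ≤ 199: μ(1) = 1, μ(2) = -1, μ(3) = -1, μ(5) = -1, μ(6) = 1, μ(7) = -1, μ(10) = 1, μ(11) = -1, μ(13) = -1, μ(14) = 1, μ(15) = 1, μ(17) = -1, μ(19) = -1, μ(21) = 1, μ(22) = 1, μ(23) = -1, μ(26) = 1, μ(29) = -1, μ(30) = -1, μ(31) = -1, μ(33) = 1, μ(34) = 1, μ(35) = 1, μ(37) = -1, μ(38) = 1, μ(39) = 1, μ(41) = -1, μ(42) = -1, μ(43) = -1, μ(46) = 1, μ(47) = -1, μ(51) = 1, μ(53) = -1, μ(55) = 1, μ(57) = 1, μ(58) = 1, μ(59) = -1, μ(61) = -1, μ(62) = 1, μ(65) = 1, μ(66) = -1, μ(67) = -1, μ(69) = 1, μ(70) = -1, μ(71) = -1, μ(73) = -1, μ(74) = 1, μ(77) = 1, μ(78) = -1, μ(79) = -1, μ(82) = 1, μ(83) = -1, μ(85) = 1, μ(86) = 1, μ(87) = 1, μ(89) = -1, μ(91) = 1, μ(93) = 1, μ(94) = 1, μ(95) = 1, μ(97) = -1, μ(101) = -1, μ(102) = -1, μ(103) = -1, μ(105) = -1, μ(106) = 1, μ(107) = -1, μ(109) = -1, μ(110) = -1, μ(111) = 1, μ(113) = -1, μ(114) = -1, μ(115) = 1, μ(118) = 1, μ(119) = 1, μ(122) = 1, μ(123) = 1, μ(127) = -1, μ(129) = 1, μ(130) = -1, μ(131) = -1, μ(133) = 1, μ(134) = 1, μ(137) = -1, μ(138) = -1, μ(139) = -1, μ(141) = 1, μ(142) = 1, μ(143) = 1, μ(145) = 1, μ(146) = 1, μ(149) = -1, μ(151) = -1, μ(154) = -1, μ(155) = 1, μ(157) = -1, μ(158) = 1, μ(159) = 1, μ(161) = 1, μ(163) = -1, μ(165) = -1, μ(166) = 1, μ(167) = -1, μ(170) = -1, μ(173) = -1, μ(174) = -1, μ(177) = 1, μ(178) = 1, μ(179) = -1, μ(181) = -1, μ(182) = -1, μ(183) = 1, μ(185) = 1, μ(186) = -1, μ(187) = 1, μ(190) = -1, μ(191) = -1, μ(193) = -1, μ(194) = 1, μ(195) = -1, μ(197) = -1, μ(199) = -1, with μ = 0 on non-squarefree integers. Summing μ(k)/k for k where μ(k) ≠ 0 gives -2525956533029285906333379660693655000208391328320024740655748842764916179604407/82104442544036437402623148487682251333557860946353167843084552367036963538575798 ≈ -0.0308. (PNT ⟺ this sum → 0 as n → ∞.)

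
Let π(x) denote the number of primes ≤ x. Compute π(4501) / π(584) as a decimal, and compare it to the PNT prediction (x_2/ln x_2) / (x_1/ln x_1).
π(4501)/π(584) = 610/106 ≈ 5.7547;  PNT prediction ≈ 5.8362.

π(584) = 106 and π(4501) = 610, so π(4501)/π(584) ≈ 5.7547. The PNT-predicted ratio is (4501/ln(4501)) / (584/ln(584)) ≈ 5.8362. The two agree to within a few percent, as expected.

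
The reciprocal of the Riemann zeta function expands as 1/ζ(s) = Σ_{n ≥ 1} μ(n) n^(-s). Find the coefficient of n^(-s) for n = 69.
μ(69) = 1

Factor n = 69 = 3 · 23. μ(n) = 0 if any exponent ≥ 2 (not squarefree); otherwise μ(n) = (−1)^{ω(n)} where ω(n) is the number of distinct prime factors. Applying: μ(69) = 1.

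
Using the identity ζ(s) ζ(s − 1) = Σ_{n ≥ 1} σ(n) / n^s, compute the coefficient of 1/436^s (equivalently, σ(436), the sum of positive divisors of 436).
σ(436) = 770

In the product (Σ m^0/m^s)(Σ k / k^s) = Σ (Σ_{d | n} d) / n^s, the coefficient of 1/n^s is σ(n) = Σ_{d | n} d. For n = 436, divisors are [1, 2, 4, 109, 218, 436]; summing: σ(436) = 770.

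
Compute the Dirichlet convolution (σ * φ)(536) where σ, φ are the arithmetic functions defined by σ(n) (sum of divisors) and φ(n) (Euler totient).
(σ * φ)(536) = 4288

Divisors of 536: [1, 2, 4, 8, 67, 134, 268, 536]. For each d | 536:
  d = 1: σ(1) · φ(536/1) = 1 · 264 = 264
  d = 2: σ(2) · φ(536/2) = 3 · 132 = 396
  d = 4: σ(4) · φ(536/4) = 7 · 66 = 462
  d = 8: σ(8) · φ(536/8) = 15 · 66 = 990
  d = 67: σ(67) · φ(536/67) = 68 · 4 = 272
  d = 134: σ(134) · φ(536/134) = 204 · 2 = 408
  d = 268: σ(268) · φ(536/268) = 476 · 1 = 476
  d = 536: σ(536) · φ(536/536) = 1020 · 1 = 1020
Summing: (σ * φ)(536) = 264 + 396 + 462 + 990 + 272 + 408 + 476 + 1020 = 4288.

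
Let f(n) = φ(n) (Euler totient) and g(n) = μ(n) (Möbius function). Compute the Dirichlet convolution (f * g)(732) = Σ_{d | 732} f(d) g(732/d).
(φ * μ)(732) = 59

Divisors of 732: [1, 2, 3, 4, 6, 12, 61, 122, 183, 244, 366, 732]. For each d | 732:
  d = 1: φ(1) · μ(732/1) = 1 · 0 = 0
  d = 2: φ(2) · μ(732/2) = 1 · -1 = -1
  d = 3: φ(3) · μ(732/3) = 2 · 0 = 0
  d = 4: φ(4) · μ(732/4) = 2 · 1 = 2
  d = 6: φ(6) · μ(732/6) = 2 · 1 = 2
  d = 12: φ(12) · μ(732/12) = 4 · -1 = -4
  d = 61: φ(61) · μ(732/61) = 60 · 0 = 0
  d = 122: φ(122) · μ(732/122) = 60 · 1 = 60
  d = 183: φ(183) · μ(732/183) = 120 · 0 = 0
  d = 244: φ(244) · μ(732/244) = 120 · -1 = -120
  d = 366: φ(366) · μ(732/366) = 120 · -1 = -120
  d = 732: φ(732) · μ(732/732) = 240 · 1 = 240
Summing: (φ * μ)(732) = 0 + -1 + 0 + 2 + 2 + -4 + 0 + 60 + 0 + -120 + -120 + 240 = 59.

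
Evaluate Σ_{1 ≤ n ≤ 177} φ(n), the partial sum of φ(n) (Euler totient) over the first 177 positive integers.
Σ_{n ≤ 177} φ(n) = 9566

Compute φ(n) for each 1 ≤ n ≤ 177: φ(1) = 1, φ(2) = 1, φ(3) = 2, φ(4) = 2, φ(5) = 4, φ(6) = 2, φ(7) = 6, φ(8) = 4, φ(9) = 6, φ(10) = 4, φ(11) = 10, φ(12) = 4, φ(13) = 12, φ(14) = 6, φ(15) = 8, φ(16) = 8, φ(17) = 16, φ(18) = 6, φ(19) = 18, φ(20) = 8, φ(21) = 12, φ(22) = 10, φ(23) = 22, φ(24) = 8, φ(25) = 20, φ(26) = 12, φ(27) = 18, φ(28) = 12, φ(29) = 28, φ(30) = 8, φ(31) = 30, φ(32) = 16, φ(33) = 20, φ(34) = 16, φ(35) = 24, φ(36) = 12, φ(37) = 36, φ(38) = 18, φ(39) = 24, φ(40) = 16, φ(41) = 40, φ(42) = 12, φ(43) = 42, φ(44) = 20, φ(45) = 24, φ(46) = 22, φ(47) = 46, φ(48) = 16, φ(49) = 42, φ(50) = 20, φ(51) = 32, φ(52) = 24, φ(53) = 52, φ(54) = 18, φ(55) = 40, φ(56) = 24, φ(57) = 36, φ(58) = 28, φ(59) = 58, φ(60) = 16, φ(61) = 60, φ(62) = 30, φ(63) = 36, φ(64) = 32, φ(65) = 48, φ(66) = 20, φ(67) = 66, φ(68) = 32, φ(69) = 44, φ(70) = 24, φ(71) = 70, φ(72) = 24, φ(73) = 72, φ(74) = 36, φ(75) = 40, φ(76) = 36, φ(77) = 60, φ(78) = 24, φ(79) = 78, φ(80) = 32, φ(81) = 54, φ(82) = 40, φ(83) = 82, φ(84) = 24, φ(85) = 64, φ(86) = 42, φ(87) = 56, φ(88) = 40, φ(89) = 88, φ(90) = 24, φ(91) = 72, φ(92) = 44, φ(93) = 60, φ(94) = 46, φ(95) = 72, φ(96) = 32, φ(97) = 96, φ(98) = 42, φ(99) = 60, φ(100) = 40, φ(101) = 100, φ(102) = 32, φ(103) = 102, φ(104) = 48, φ(105) = 48, φ(106) = 52, φ(107) = 106, φ(108) = 36, φ(109) = 108, φ(110) = 40, φ(111) = 72, φ(112) = 48, φ(113) = 112, φ(114) = 36, φ(115) = 88, φ(116) = 56, φ(117) = 72, φ(118) = 58, φ(119) = 96, φ(120) = 32, φ(121) = 110, φ(122) = 60, φ(123) = 80, φ(124) = 60, φ(125) = 100, φ(126) = 36, φ(127) = 126, φ(128) = 64, φ(129) = 84, φ(130) = 48, φ(131) = 130, φ(132) = 40, φ(133) = 108, φ(134) = 66, φ(135) = 72, φ(136) = 64, φ(137) = 136, φ(138) = 44, φ(139) = 138, φ(140) = 48, φ(141) = 92, φ(142) = 70, φ(143) = 120, φ(144) = 48, φ(145) = 112, φ(146) = 72, φ(147) = 84, φ(148) = 72, φ(149) = 148, φ(150) = 40, φ(151) = 150, φ(152) = 72, φ(153) = 96, φ(154) = 60, φ(155) = 120, φ(156) = 48, φ(157) = 156, φ(158) = 78, φ(159) = 104, φ(160) = 64, φ(161) = 132, φ(162) = 54, φ(163) = 162, φ(164) = 80, φ(165) = 80, φ(166) = 82, φ(167) = 166, φ(168) = 48, φ(169) = 156, φ(170) = 64, φ(171) = 108, φ(172) = 84, φ(173) = 172, φ(174) = 56, φ(175) = 120, φ(176) = 80, φ(177) = 116. Summing all 177 values: 9566. (Average order: Σ_{n ≤ x} φ(n) ~ (3/π²) x². For x = 177, (3/π²)·177² ≈ 9522.87.)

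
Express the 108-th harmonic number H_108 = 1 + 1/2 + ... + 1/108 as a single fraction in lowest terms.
H_108 = 81704399374878842092679986459517574603754626787/15521442759214556458772607587176753329489754560

Direct summation: H_108 = 1 + 1/2 + ... + 1/108. The least common denominator is lcm(1, ..., 108) = 77607213796072782293863037935883766647448772800; over this denominator the numerator is 77607213796072782293863037935883766647448772800 + 38803606898036391146931518967941883323724386400 + 25869071265357594097954345978627922215816257600 + 19401803449018195573465759483970941661862193200 + 15521442759214556458772607587176753329489754560 + 12934535632678797048977172989313961107908128800 + 11086744828010397470551862562269109521064110400 + 9700901724509097786732879741985470830931096600 + 8623023755119198032651448659542640738605419200 + 7760721379607278229386303793588376664744877280 + 7055201254188434753987548903262160604313524800 + 6467267816339398524488586494656980553954064400 + 5969785676620983253374079841221828203649905600 + 5543372414005198735275931281134554760532055200 + 5173814253071518819590869195725584443163251520 + 4850450862254548893366439870992735415465548300 + 4565130223298398958462531643287280391026398400 + 4311511877559599016325724329771320369302709600 + 4084590199793304331255949365046514034076251200 + 3880360689803639114693151896794188332372438640 + 3695581609336799156850620854089703173688036800 + 3527600627094217376993774451631080302156762400 + 3374226686785773143211436431994946375976033600 + 3233633908169699262244293247328490276977032200 + 3104288551842911291754521517435350665897950912 + 2984892838310491626687039920610914101824952800 + 2874341251706399344217149553180880246201806400 + 2771686207002599367637965640567277380266027600 + 2676110820554233872202173721927026436118923200 + 2586907126535759409795434597862792221581625760 + 2503458509550734912705259288254315053143508800 + 2425225431127274446683219935496367707732774150 + 2351733751396144917995849634420720201437841600 + 2282565111649199479231265821643640195513199200 + 2217348965602079494110372512453821904212822080 + 2155755938779799508162862164885660184651354800 + 2097492264758723845780082106375236936417534400 + 2042295099896652165627974682523257017038125600 + 1989928558873661084458026613740609401216635200 + 1940180344901819557346575948397094166186219320 + 1892858873074945909606415559411799186523140800 + 1847790804668399578425310427044851586844018400 + 1804818925490064704508442742694971317382529600 + 1763800313547108688496887225815540151078381200 + 1724604751023839606530289731908528147721083840 + 1687113343392886571605718215997473187988016800 + 1651217314810059197741766764593271630796782400 + 1616816954084849631122146623664245138488516100 + 1583820689715771067221694651752729931580587200 + 1552144275921455645877260758717675332948975456 + 1521710074432799652820843881095760130342132800 + 1492446419155245813343519960305457050912476400 + 1464287052756090231959679961054410691461297600 + 1437170625853199672108574776590440123100903200 + 1411040250837686950797509780652432120862704960 + 1385843103501299683818982820283638690133013800 + 1361530066597768110418649788348838011358750400 + 1338055410277116936101086860963513218059461600 + 1315376505018182750743441320947182485549979200 + 1293453563267879704897717298931396110790812880 + 1272249406492996431046935048129242076187684800 + 1251729254775367456352629644127157526571754400 + 1231860536445599718950206951363234391229345600 + 1212612715563637223341609967748183853866387075 + 1193957135324196650674815968244365640729981120 + 1175866875698072458997924817210360100718920800 + 1158316623821981825281537879640056218618638400 + 1141282555824599739615632910821820097756599600 + 1124742228928591047737145477331648791992011200 + 1108674482801039747055186256226910952106411040 + 1093059349240461722448775182195546009118996800 + 1077877969389899754081431082442830092325677400 + 1063112517754421675258397779943613241745873600 + 1048746132379361922890041053187618468208767200 + 1034762850614303763918173839145116888632650304 + 1021147549948326082813987341261628508519062800 + 1007885893455490679141078414751737229187646400 + 994964279436830542229013306870304700608317600 + 982369794886997244226114404251693248701883200 + 970090172450909778673287974198547083093109660 + 958113750568799781405716517726960082067268800 + 946429436537472954803207779705899593261570400 + 935026672241840750528470336576912851174081600 + 923895402334199789212655213522425793422009200 + 913026044659679791692506328657456078205279680 + 902409462745032352254221371347485658691264800 + 892036940184744624067391240642342145372974400 + 881900156773554344248443612907770075539190600 + 871991166248008789818685819504311984802795200 + 862302375511919803265144865954264073860541920 + 852826525231569036196297120174546886235700800 + 843556671696443285802859107998736593994008400 + 834486169850244970901753096084771684381169600 + 825608657405029598870883382296635815398391200 + 816918039958660866251189873009302806815250240 + 808408477042424815561073311832122569244258050 + 800074369031678167977969463256533676777822400 + 791910344857885533610847325876364965790293600 + 783911250465381639331949878140240067145947200 + 776072137960727822938630379358837666474487728 + 768388255406661210830327108276076897499492800 + 760855037216399826410421940547880065171066400 + 753468095107502740717116873163920064538337600 + 746223209577622906671759980152728525456238200 + 739116321867359831370124170817940634737607360 + 732143526378045115979839980527205345730648800 + 725301063514698899942645214354053893901390400 + 718585312926599836054287388295220061550451600 = 408521996874394210463399932297587873018773133935, so H_108 = 408521996874394210463399932297587873018773133935/77607213796072782293863037935883766647448772800; reducing by gcd(408521996874394210463399932297587873018773133935, 77607213796072782293863037935883766647448772800) = 5 gives 81704399374878842092679986459517574603754626787/15521442759214556458772607587176753329489754560 ≈ 5.26397. (The PNT-adjacent estimate ln(108) + γ ≈ 5.25935 matches within O(1/n).)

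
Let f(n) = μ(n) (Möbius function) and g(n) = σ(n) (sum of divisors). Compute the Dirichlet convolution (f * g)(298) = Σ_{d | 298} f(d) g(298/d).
(μ * σ)(298) = 298

Divisors of 298: [1, 2, 149, 298]. For each d | 298:
  d = 1: μ(1) · σ(298/1) = 1 · 450 = 450
  d = 2: μ(2) · σ(298/2) = -1 · 150 = -150
  d = 149: μ(149) · σ(298/149) = -1 · 3 = -3
  d = 298: μ(298) · σ(298/298) = 1 · 1 = 1
Summing: (μ * σ)(298) = 450 + -150 + -3 + 1 = 298.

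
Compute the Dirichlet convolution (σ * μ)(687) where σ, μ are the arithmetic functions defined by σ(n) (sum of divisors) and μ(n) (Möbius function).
(σ * μ)(687) = 687

Divisors of 687: [1, 3, 229, 687]. For each d | 687:
  d = 1: σ(1) · μ(687/1) = 1 · 1 = 1
  d = 3: σ(3) · μ(687/3) = 4 · -1 = -4
  d = 229: σ(229) · μ(687/229) = 230 · -1 = -230
  d = 687: σ(687) · μ(687/687) = 920 · 1 = 920
Summing: (σ * μ)(687) = 1 + -4 + -230 + 920 = 687.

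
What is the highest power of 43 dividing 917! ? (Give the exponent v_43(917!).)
v_43(917!) = 21

Legendre's formula: v_p(n!) = Σ_{k ≥ 1} ⌊n / p^k⌋. For p = 43, n = 917, the terms are:
  ⌊917/43^1⌋ = ⌊917/43⌋ = 21
(the next term ⌊917/43^2⌋ = 0, terminating the sum). Summing: v_43(917!) = 21 = 21.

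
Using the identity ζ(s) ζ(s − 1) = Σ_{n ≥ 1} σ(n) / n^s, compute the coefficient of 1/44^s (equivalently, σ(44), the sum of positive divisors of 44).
σ(44) = 84

In the product (Σ m^0/m^s)(Σ k / k^s) = Σ (Σ_{d | n} d) / n^s, the coefficient of 1/n^s is σ(n) = Σ_{d | n} d. For n = 44, divisors are [1, 2, 4, 11, 22, 44]; summing: σ(44) = 84.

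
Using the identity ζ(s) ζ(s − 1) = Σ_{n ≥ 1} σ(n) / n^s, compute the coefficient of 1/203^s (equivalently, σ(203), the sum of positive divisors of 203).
σ(203) = 240

In the product (Σ m^0/m^s)(Σ k / k^s) = Σ (Σ_{d | n} d) / n^s, the coefficient of 1/n^s is σ(n) = Σ_{d | n} d. For n = 203, divisors are [1, 7, 29, 203]; summing: σ(203) = 240.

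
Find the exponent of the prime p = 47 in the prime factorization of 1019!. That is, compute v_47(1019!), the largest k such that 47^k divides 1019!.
v_47(1019!) = 21

Legendre's formula: v_p(n!) = Σ_{k ≥ 1} ⌊n / p^k⌋. For p = 47, n = 1019, the terms are:
  ⌊1019/47^1⌋ = ⌊1019/47⌋ = 21
(the next term ⌊1019/47^2⌋ = 0, terminating the sum). Summing: v_47(1019!) = 21 = 21.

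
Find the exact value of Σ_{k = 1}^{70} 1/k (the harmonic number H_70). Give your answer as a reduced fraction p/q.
H_70 = 42535343474848157886823113473/8801320137209899102584580800

Direct summation: H_70 = 1 + 1/2 + ... + 1/70. The least common denominator is lcm(1, ..., 70) = 79211881234889091923261227200; over this denominator the numerator is 79211881234889091923261227200 + 39605940617444545961630613600 + 26403960411629697307753742400 + 19802970308722272980815306800 + 15842376246977818384652245440 + 13201980205814848653876871200 + 11315983033555584560465889600 + 9901485154361136490407653400 + 8801320137209899102584580800 + 7921188123488909192326122720 + 7201080112262644720296475200 + 6600990102907424326938435600 + 6093221633453007071020094400 + 5657991516777792280232944800 + 5280792082325939461550748480 + 4950742577180568245203826700 + 4659522425581711289603601600 + 4400660068604949551292290400 + 4169046380783636417013748800 + 3960594061744454596163061360 + 3771994344518528186821963200 + 3600540056131322360148237600 + 3443994836299525735793966400 + 3300495051453712163469217800 + 3168475249395563676930449088 + 3046610816726503535510047200 + 2933773379069966367528193600 + 2828995758388896140116472400 + 2731444180513416962871076800 + 2640396041162969730775374240 + 2555221975319002965266491200 + 2475371288590284122601913350 + 2400360037420881573432158400 + 2329761212790855644801800800 + 2263196606711116912093177920 + 2200330034302474775646145200 + 2140861654997002484412465600 + 2084523190391818208506874400 + 2031073877817669023673364800 + 1980297030872227298081530680 + 1931997103289977851786859200 + 1885997172259264093410981600 + 1842136772904397486587470400 + 1800270028065661180074118800 + 1760264027441979820516916160 + 1721997418149762867896983200 + 1685359175210406211133217600 + 1650247525726856081734608900 + 1616569004793654937209412800 + 1584237624697781838465224544 + 1553174141860570429867867200 + 1523305408363251767755023600 + 1494563796884699847608702400 + 1466886689534983183764096800 + 1440216022452528944059295040 + 1414497879194448070058236200 + 1389682126927878805671249600 + 1365722090256708481435538400 + 1342574258218459185140020800 + 1320198020581484865387687120 + 1298555430080149047922315200 + 1277610987659501482633245600 + 1257331448172842728940654400 + 1237685644295142061300956675 + 1218644326690601414204018880 + 1200180018710440786716079200 + 1182266884102822267511361600 + 1164880606395427822400900400 + 1147998278766508578597988800 + 1131598303355558456046588960 = 382818091273633420981408021257, so H_70 = 382818091273633420981408021257/79211881234889091923261227200; reducing by gcd(382818091273633420981408021257, 79211881234889091923261227200) = 9 gives 42535343474848157886823113473/8801320137209899102584580800 ≈ 4.83284. (The PNT-adjacent estimate ln(70) + γ ≈ 4.82571 matches within O(1/n).)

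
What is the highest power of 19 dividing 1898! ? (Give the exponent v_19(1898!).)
v_19(1898!) = 104

Legendre's formula: v_p(n!) = Σ_{k ≥ 1} ⌊n / p^k⌋. For p = 19, n = 1898, the terms are:
  ⌊1898/19^1⌋ = ⌊1898/19⌋ = 99
  ⌊1898/19^2⌋ = ⌊1898/361⌋ = 5
(the next term ⌊1898/19^3⌋ = 0, terminating the sum). Summing: v_19(1898!) = 99 + 5 = 104.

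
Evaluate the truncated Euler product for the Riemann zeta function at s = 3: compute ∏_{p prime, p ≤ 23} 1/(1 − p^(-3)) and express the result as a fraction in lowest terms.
∏ = 580625301352525/483109627290624

The primes p ≤ 23 are [2, 3, 5, 7, 11, 13, 17, 19, 23]. For each prime, (1 − 1/p^3)^(-1) = p^3 / (p^3 − 1). The product is (1 − 1/2^3)^(-1), (1 − 1/3^3)^(-1), (1 − 1/5^3)^(-1), (1 − 1/7^3)^(-1), (1 − 1/11^3)^(-1), (1 − 1/13^3)^(-1), (1 − 1/17^3)^(-1), (1 − 1/19^3)^(-1), (1 − 1/23^3)^(-1) = ∏ p^3 / (p^3 − 1) = 580625301352525/483109627290624.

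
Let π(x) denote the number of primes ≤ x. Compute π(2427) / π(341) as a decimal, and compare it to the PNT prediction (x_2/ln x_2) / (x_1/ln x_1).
π(2427)/π(341) = 360/68 ≈ 5.2941;  PNT prediction ≈ 5.3253.

π(341) = 68 and π(2427) = 360, so π(2427)/π(341) ≈ 5.2941. The PNT-predicted ratio is (2427/ln(2427)) / (341/ln(341)) ≈ 5.3253. The two agree to within a few percent, as expected.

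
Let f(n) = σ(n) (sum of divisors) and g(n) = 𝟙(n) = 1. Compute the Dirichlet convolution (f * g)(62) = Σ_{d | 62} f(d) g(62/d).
(σ * 𝟙)(62) = 132

Divisors of 62: [1, 2, 31, 62]. For each d | 62:
  d = 1: σ(1) · 𝟙(62/1) = 1 · 1 = 1
  d = 2: σ(2) · 𝟙(62/2) = 3 · 1 = 3
  d = 31: σ(31) · 𝟙(62/31) = 32 · 1 = 32
  d = 62: σ(62) · 𝟙(62/62) = 96 · 1 = 96
Summing: (σ * 𝟙)(62) = 1 + 3 + 32 + 96 = 132.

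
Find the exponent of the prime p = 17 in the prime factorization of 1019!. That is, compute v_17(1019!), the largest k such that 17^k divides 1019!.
v_17(1019!) = 62

Legendre's formula: v_p(n!) = Σ_{k ≥ 1} ⌊n / p^k⌋. For p = 17, n = 1019, the terms are:
  ⌊1019/17^1⌋ = ⌊1019/17⌋ = 59
  ⌊1019/17^2⌋ = ⌊1019/289⌋ = 3
(the next term ⌊1019/17^3⌋ = 0, terminating the sum). Summing: v_17(1019!) = 59 + 3 = 62.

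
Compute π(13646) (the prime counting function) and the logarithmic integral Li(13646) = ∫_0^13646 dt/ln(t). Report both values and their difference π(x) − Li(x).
π(13646) = 1612;  Li(13646) ≈ 1635.13;  π(x) − Li(x) ≈ -23.13.

Direct count of primes ≤ 13646 gives π(13646) = 1612. Numerical evaluation of the logarithmic integral gives Li(13646) ≈ 1635.13. The difference π(x) − Li(x) ≈ -23.13 is typically negative for small/moderate x (Li(x) overestimates), though Littlewood's theorem shows this sign changes infinitely often.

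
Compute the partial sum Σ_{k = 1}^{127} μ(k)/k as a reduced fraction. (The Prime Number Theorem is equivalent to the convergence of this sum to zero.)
Σ μ(k)/k = -228455996623300386843096283835194191857230682/401447693933303618909444119902604513664588524773

Values of μ(k) for 1 ≤ k ≤ 127: μ(1) = 1, μ(2) = -1, μ(3) = -1, μ(5) = -1, μ(6) = 1, μ(7) = -1, μ(10) = 1, μ(11) = -1, μ(13) = -1, μ(14) = 1, μ(15) = 1, μ(17) = -1, μ(19) = -1, μ(21) = 1, μ(22) = 1, μ(23) = -1, μ(26) = 1, μ(29) = -1, μ(30) = -1, μ(31) = -1, μ(33) = 1, μ(34) = 1, μ(35) = 1, μ(37) = -1, μ(38) = 1, μ(39) = 1, μ(41) = -1, μ(42) = -1, μ(43) = -1, μ(46) = 1, μ(47) = -1, μ(51) = 1, μ(53) = -1, μ(55) = 1, μ(57) = 1, μ(58) = 1, μ(59) = -1, μ(61) = -1, μ(62) = 1, μ(65) = 1, μ(66) = -1, μ(67) = -1, μ(69) = 1, μ(70) = -1, μ(71) = -1, μ(73) = -1, μ(74) = 1, μ(77) = 1, μ(78) = -1, μ(79) = -1, μ(82) = 1, μ(83) = -1, μ(85) = 1, μ(86) = 1, μ(87) = 1, μ(89) = -1, μ(91) = 1, μ(93) = 1, μ(94) = 1, μ(95) = 1, μ(97) = -1, μ(101) = -1, μ(102) = -1, μ(103) = -1, μ(105) = -1, μ(106) = 1, μ(107) = -1, μ(109) = -1, μ(110) = -1, μ(111) = 1, μ(113) = -1, μ(114) = -1, μ(115) = 1, μ(118) = 1, μ(119) = 1, μ(122) = 1, μ(123) = 1, μ(127) = -1, with μ = 0 on non-squarefree integers. Summing μ(k)/k for k where μ(k) ≠ 0 gives -228455996623300386843096283835194191857230682/401447693933303618909444119902604513664588524773 ≈ -0.0006. (PNT ⟺ this sum → 0 as n → ∞.)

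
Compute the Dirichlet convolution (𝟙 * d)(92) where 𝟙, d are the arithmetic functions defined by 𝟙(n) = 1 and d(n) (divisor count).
(𝟙 * d)(92) = 18

Divisors of 92: [1, 2, 4, 23, 46, 92]. For each d | 92:
  d = 1: 𝟙(1) · d(92/1) = 1 · 6 = 6
  d = 2: 𝟙(2) · d(92/2) = 1 · 4 = 4
  d = 4: 𝟙(4) · d(92/4) = 1 · 2 = 2
  d = 23: 𝟙(23) · d(92/23) = 1 · 3 = 3
  d = 46: 𝟙(46) · d(92/46) = 1 · 2 = 2
  d = 92: 𝟙(92) · d(92/92) = 1 · 1 = 1
Summing: (𝟙 * d)(92) = 6 + 4 + 2 + 3 + 2 + 1 = 18.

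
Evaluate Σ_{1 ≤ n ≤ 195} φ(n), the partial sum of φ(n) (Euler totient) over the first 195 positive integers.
Σ_{n ≤ 195} φ(n) = 11614

Compute φ(n) for each 1 ≤ n ≤ 195: φ(1) = 1, φ(2) = 1, φ(3) = 2, φ(4) = 2, φ(5) = 4, φ(6) = 2, φ(7) = 6, φ(8) = 4, φ(9) = 6, φ(10) = 4, φ(11) = 10, φ(12) = 4, φ(13) = 12, φ(14) = 6, φ(15) = 8, φ(16) = 8, φ(17) = 16, φ(18) = 6, φ(19) = 18, φ(20) = 8, φ(21) = 12, φ(22) = 10, φ(23) = 22, φ(24) = 8, φ(25) = 20, φ(26) = 12, φ(27) = 18, φ(28) = 12, φ(29) = 28, φ(30) = 8, φ(31) = 30, φ(32) = 16, φ(33) = 20, φ(34) = 16, φ(35) = 24, φ(36) = 12, φ(37) = 36, φ(38) = 18, φ(39) = 24, φ(40) = 16, φ(41) = 40, φ(42) = 12, φ(43) = 42, φ(44) = 20, φ(45) = 24, φ(46) = 22, φ(47) = 46, φ(48) = 16, φ(49) = 42, φ(50) = 20, φ(51) = 32, φ(52) = 24, φ(53) = 52, φ(54) = 18, φ(55) = 40, φ(56) = 24, φ(57) = 36, φ(58) = 28, φ(59) = 58, φ(60) = 16, φ(61) = 60, φ(62) = 30, φ(63) = 36, φ(64) = 32, φ(65) = 48, φ(66) = 20, φ(67) = 66, φ(68) = 32, φ(69) = 44, φ(70) = 24, φ(71) = 70, φ(72) = 24, φ(73) = 72, φ(74) = 36, φ(75) = 40, φ(76) = 36, φ(77) = 60, φ(78) = 24, φ(79) = 78, φ(80) = 32, φ(81) = 54, φ(82) = 40, φ(83) = 82, φ(84) = 24, φ(85) = 64, φ(86) = 42, φ(87) = 56, φ(88) = 40, φ(89) = 88, φ(90) = 24, φ(91) = 72, φ(92) = 44, φ(93) = 60, φ(94) = 46, φ(95) = 72, φ(96) = 32, φ(97) = 96, φ(98) = 42, φ(99) = 60, φ(100) = 40, φ(101) = 100, φ(102) = 32, φ(103) = 102, φ(104) = 48, φ(105) = 48, φ(106) = 52, φ(107) = 106, φ(108) = 36, φ(109) = 108, φ(110) = 40, φ(111) = 72, φ(112) = 48, φ(113) = 112, φ(114) = 36, φ(115) = 88, φ(116) = 56, φ(117) = 72, φ(118) = 58, φ(119) = 96, φ(120) = 32, φ(121) = 110, φ(122) = 60, φ(123) = 80, φ(124) = 60, φ(125) = 100, φ(126) = 36, φ(127) = 126, φ(128) = 64, φ(129) = 84, φ(130) = 48, φ(131) = 130, φ(132) = 40, φ(133) = 108, φ(134) = 66, φ(135) = 72, φ(136) = 64, φ(137) = 136, φ(138) = 44, φ(139) = 138, φ(140) = 48, φ(141) = 92, φ(142) = 70, φ(143) = 120, φ(144) = 48, φ(145) = 112, φ(146) = 72, φ(147) = 84, φ(148) = 72, φ(149) = 148, φ(150) = 40, φ(151) = 150, φ(152) = 72, φ(153) = 96, φ(154) = 60, φ(155) = 120, φ(156) = 48, φ(157) = 156, φ(158) = 78, φ(159) = 104, φ(160) = 64, φ(161) = 132, φ(162) = 54, φ(163) = 162, φ(164) = 80, φ(165) = 80, φ(166) = 82, φ(167) = 166, φ(168) = 48, φ(169) = 156, φ(170) = 64, φ(171) = 108, φ(172) = 84, φ(173) = 172, φ(174) = 56, φ(175) = 120, φ(176) = 80, φ(177) = 116, φ(178) = 88, φ(179) = 178, φ(180) = 48, φ(181) = 180, φ(182) = 72, φ(183) = 120, φ(184) = 88, φ(185) = 144, φ(186) = 60, φ(187) = 160, φ(188) = 92, φ(189) = 108, φ(190) = 72, φ(191) = 190, φ(192) = 64, φ(193) = 192, φ(194) = 96, φ(195) = 96. Summing all 195 values: 11614. (Average order: Σ_{n ≤ x} φ(n) ~ (3/π²) x². For x = 195, (3/π²)·195² ≈ 11558.21.)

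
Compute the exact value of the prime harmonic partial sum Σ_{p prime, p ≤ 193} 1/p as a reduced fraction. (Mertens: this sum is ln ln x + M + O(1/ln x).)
Σ 1/p = 385774678978047295113064712800727674369526436922217581784412894295689697835549/198962376391690981640415251545285153602734402721821058212203976095413910572270

π(193) = 44, so the primes ≤ 193 are [2, 3, 5, 7, 11, 13, 17, 19, 23, 29, 31, 37, 41, 43, 47, 53, 59, 61, 67, 71, 73, 79, 83, 89, 97, 101, 103, 107, 109, 113, 127, 131, 137, 139, 149, 151, 157, 163, 167, 173, 179, 181, 191, 193]. Summing 1/p over these primes: 385774678978047295113064712800727674369526436922217581784412894295689697835549/198962376391690981640415251545285153602734402721821058212203976095413910572270 ≈ 1.9389. Mertens estimate ln ln(193) + 0.2615 ≈ 1.9221.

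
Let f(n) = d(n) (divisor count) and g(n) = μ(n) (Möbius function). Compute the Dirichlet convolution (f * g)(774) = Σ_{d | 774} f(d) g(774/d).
(d * μ)(774) = 1

Divisors of 774: [1, 2, 3, 6, 9, 18, 43, 86, 129, 258, 387, 774]. For each d | 774:
  d = 1: d(1) · μ(774/1) = 1 · 0 = 0
  d = 2: d(2) · μ(774/2) = 2 · 0 = 0
  d = 3: d(3) · μ(774/3) = 2 · -1 = -2
  d = 6: d(6) · μ(774/6) = 4 · 1 = 4
  d = 9: d(9) · μ(774/9) = 3 · 1 = 3
  d = 18: d(18) · μ(774/18) = 6 · -1 = -6
  d = 43: d(43) · μ(774/43) = 2 · 0 = 0
  d = 86: d(86) · μ(774/86) = 4 · 0 = 0
  d = 129: d(129) · μ(774/129) = 4 · 1 = 4
  d = 258: d(258) · μ(774/258) = 8 · -1 = -8
  d = 387: d(387) · μ(774/387) = 6 · -1 = -6
  d = 774: d(774) · μ(774/774) = 12 · 1 = 12
Summing: (d * μ)(774) = 0 + 0 + -2 + 4 + 3 + -6 + 0 + 0 + 4 + -8 + -6 + 12 = 1.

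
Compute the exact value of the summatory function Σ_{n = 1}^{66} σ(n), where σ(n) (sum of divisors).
Σ_{n ≤ 66} σ(n) = 3631

Compute σ(n) for each 1 ≤ n ≤ 66: σ(1) = 1, σ(2) = 3, σ(3) = 4, σ(4) = 7, σ(5) = 6, σ(6) = 12, σ(7) = 8, σ(8) = 15, σ(9) = 13, σ(10) = 18, σ(11) = 12, σ(12) = 28, σ(13) = 14, σ(14) = 24, σ(15) = 24, σ(16) = 31, σ(17) = 18, σ(18) = 39, σ(19) = 20, σ(20) = 42, σ(21) = 32, σ(22) = 36, σ(23) = 24, σ(24) = 60, σ(25) = 31, σ(26) = 42, σ(27) = 40, σ(28) = 56, σ(29) = 30, σ(30) = 72, σ(31) = 32, σ(32) = 63, σ(33) = 48, σ(34) = 54, σ(35) = 48, σ(36) = 91, σ(37) = 38, σ(38) = 60, σ(39) = 56, σ(40) = 90, σ(41) = 42, σ(42) = 96, σ(43) = 44, σ(44) = 84, σ(45) = 78, σ(46) = 72, σ(47) = 48, σ(48) = 124, σ(49) = 57, σ(50) = 93, σ(51) = 72, σ(52) = 98, σ(53) = 54, σ(54) = 120, σ(55) = 72, σ(56) = 120, σ(57) = 80, σ(58) = 90, σ(59) = 60, σ(60) = 168, σ(61) = 62, σ(62) = 96, σ(63) = 104, σ(64) = 127, σ(65) = 84, σ(66) = 144. Summing all 66 values: 3631. (Average order: Σ_{n ≤ x} σ(n) ~ (π²/12) x². For x = 66, (π²/12)·66² ≈ 3582.67.)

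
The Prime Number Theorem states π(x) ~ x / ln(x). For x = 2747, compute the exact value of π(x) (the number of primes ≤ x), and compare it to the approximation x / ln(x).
π(2747) = 400;  x/ln(x) ≈ 346.92;  relative error ≈ 13.27%.

Directly count primes up to 2747: π(2747) = 400. The PNT approximation gives 2747/ln(2747) ≈ 2747/7.91826 ≈ 346.92. Relative error (π(x) − x/ln(x)) / π(x) ≈ 13.27%; the approximation is known to undercount slightly (Li(x) is a better estimate).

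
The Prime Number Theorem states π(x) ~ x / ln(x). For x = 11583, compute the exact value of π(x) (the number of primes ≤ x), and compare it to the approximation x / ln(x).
π(11583) = 1393;  x/ln(x) ≈ 1237.86;  relative error ≈ 11.14%.

Directly count primes up to 11583: π(11583) = 1393. The PNT approximation gives 11583/ln(11583) ≈ 11583/9.35729 ≈ 1237.86. Relative error (π(x) − x/ln(x)) / π(x) ≈ 11.14%; the approximation is known to undercount slightly (Li(x) is a better estimate).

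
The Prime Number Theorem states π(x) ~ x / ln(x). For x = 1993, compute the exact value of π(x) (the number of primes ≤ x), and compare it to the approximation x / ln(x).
π(1993) = 301;  x/ln(x) ≈ 262.33;  relative error ≈ 12.85%.

Directly count primes up to 1993: π(1993) = 301. The PNT approximation gives 1993/ln(1993) ≈ 1993/7.59740 ≈ 262.33. Relative error (π(x) − x/ln(x)) / π(x) ≈ 12.85%; the approximation is known to undercount slightly (Li(x) is a better estimate).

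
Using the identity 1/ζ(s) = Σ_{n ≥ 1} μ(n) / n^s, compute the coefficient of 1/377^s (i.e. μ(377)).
μ(377) = 1

Factor n = 377 = 13 · 29. μ(n) = 0 if any exponent ≥ 2 (not squarefree); otherwise μ(n) = (−1)^{ω(n)} where ω(n) is the number of distinct prime factors. Applying: μ(377) = 1.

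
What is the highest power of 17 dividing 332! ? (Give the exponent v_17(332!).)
v_17(332!) = 20

Legendre's formula: v_p(n!) = Σ_{k ≥ 1} ⌊n / p^k⌋. For p = 17, n = 332, the terms are:
  ⌊332/17^1⌋ = ⌊332/17⌋ = 19
  ⌊332/17^2⌋ = ⌊332/289⌋ = 1
(the next term ⌊332/17^3⌋ = 0, terminating the sum). Summing: v_17(332!) = 19 + 1 = 20.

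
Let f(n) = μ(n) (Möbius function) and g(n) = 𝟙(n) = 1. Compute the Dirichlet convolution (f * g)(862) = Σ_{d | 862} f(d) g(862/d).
(μ * 𝟙)(862) = 0

Divisors of 862: [1, 2, 431, 862]. For each d | 862:
  d = 1: μ(1) · 𝟙(862/1) = 1 · 1 = 1
  d = 2: μ(2) · 𝟙(862/2) = -1 · 1 = -1
  d = 431: μ(431) · 𝟙(862/431) = -1 · 1 = -1
  d = 862: μ(862) · 𝟙(862/862) = 1 · 1 = 1
Summing: (μ * 𝟙)(862) = 1 + -1 + -1 + 1 = 0.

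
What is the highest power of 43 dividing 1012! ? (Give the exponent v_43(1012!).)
v_43(1012!) = 23

Legendre's formula: v_p(n!) = Σ_{k ≥ 1} ⌊n / p^k⌋. For p = 43, n = 1012, the terms are:
  ⌊1012/43^1⌋ = ⌊1012/43⌋ = 23
(the next term ⌊1012/43^2⌋ = 0, terminating the sum). Summing: v_43(1012!) = 23 = 23.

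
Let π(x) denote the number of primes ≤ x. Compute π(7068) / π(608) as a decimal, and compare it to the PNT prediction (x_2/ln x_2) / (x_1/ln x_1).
π(7068)/π(608) = 907/111 ≈ 8.1712;  PNT prediction ≈ 8.4075.

π(608) = 111 and π(7068) = 907, so π(7068)/π(608) ≈ 8.1712. The PNT-predicted ratio is (7068/ln(7068)) / (608/ln(608)) ≈ 8.4075. The two agree to within a few percent, as expected.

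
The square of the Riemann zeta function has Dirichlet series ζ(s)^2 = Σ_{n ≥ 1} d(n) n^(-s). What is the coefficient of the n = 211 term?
d(211) = 2

ζ(s)^2 = (Σ 1/m^s)(Σ 1/k^s). The coefficient of 1/n^s in the product is the number of ordered pairs (m, k) with mk = n, which equals d(n). For n = 211, divisors are [1, 211], so d(211) = 2.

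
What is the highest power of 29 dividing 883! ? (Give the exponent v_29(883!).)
v_29(883!) = 31

Legendre's formula: v_p(n!) = Σ_{k ≥ 1} ⌊n / p^k⌋. For p = 29, n = 883, the terms are:
  ⌊883/29^1⌋ = ⌊883/29⌋ = 30
  ⌊883/29^2⌋ = ⌊883/841⌋ = 1
(the next term ⌊883/29^3⌋ = 0, terminating the sum). Summing: v_29(883!) = 30 + 1 = 31.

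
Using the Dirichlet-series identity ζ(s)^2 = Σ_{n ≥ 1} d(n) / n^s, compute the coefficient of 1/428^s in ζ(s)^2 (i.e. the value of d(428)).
d(428) = 6

ζ(s)^2 = (Σ 1/m^s)(Σ 1/k^s). The coefficient of 1/n^s in the product is the number of ordered pairs (m, k) with mk = n, which equals d(n). For n = 428, divisors are [1, 2, 4, 107, 214, 428], so d(428) = 6.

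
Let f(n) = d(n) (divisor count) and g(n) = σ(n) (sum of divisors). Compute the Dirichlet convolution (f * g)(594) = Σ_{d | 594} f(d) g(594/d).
(d * σ)(594) = 5740

Divisors of 594: [1, 2, 3, 6, 9, 11, 18, 22, 27, 33, 54, 66, 99, 198, 297, 594]. For each d | 594:
  d = 1: d(1) · σ(594/1) = 1 · 1440 = 1440
  d = 2: d(2) · σ(594/2) = 2 · 480 = 960
  d = 3: d(3) · σ(594/3) = 2 · 468 = 936
  d = 6: d(6) · σ(594/6) = 4 · 156 = 624
  d = 9: d(9) · σ(594/9) = 3 · 144 = 432
  d = 11: d(11) · σ(594/11) = 2 · 120 = 240
  d = 18: d(18) · σ(594/18) = 6 · 48 = 288
  d = 22: d(22) · σ(594/22) = 4 · 40 = 160
  d = 27: d(27) · σ(594/27) = 4 · 36 = 144
  d = 33: d(33) · σ(594/33) = 4 · 39 = 156
  d = 54: d(54) · σ(594/54) = 8 · 12 = 96
  d = 66: d(66) · σ(594/66) = 8 · 13 = 104
  d = 99: d(99) · σ(594/99) = 6 · 12 = 72
  d = 198: d(198) · σ(594/198) = 12 · 4 = 48
  d = 297: d(297) · σ(594/297) = 8 · 3 = 24
  d = 594: d(594) · σ(594/594) = 16 · 1 = 16
Summing: (d * σ)(594) = 1440 + 960 + 936 + 624 + 432 + 240 + 288 + 160 + 144 + 156 + 96 + 104 + 72 + 48 + 24 + 16 = 5740.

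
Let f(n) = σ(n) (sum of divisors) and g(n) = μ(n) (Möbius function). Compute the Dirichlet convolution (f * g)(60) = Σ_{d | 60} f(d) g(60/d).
(σ * μ)(60) = 60

Divisors of 60: [1, 2, 3, 4, 5, 6, 10, 12, 15, 20, 30, 60]. For each d | 60:
  d = 1: σ(1) · μ(60/1) = 1 · 0 = 0
  d = 2: σ(2) · μ(60/2) = 3 · -1 = -3
  d = 3: σ(3) · μ(60/3) = 4 · 0 = 0
  d = 4: σ(4) · μ(60/4) = 7 · 1 = 7
  d = 5: σ(5) · μ(60/5) = 6 · 0 = 0
  d = 6: σ(6) · μ(60/6) = 12 · 1 = 12
  d = 10: σ(10) · μ(60/10) = 18 · 1 = 18
  d = 12: σ(12) · μ(60/12) = 28 · -1 = -28
  d = 15: σ(15) · μ(60/15) = 24 · 0 = 0
  d = 20: σ(20) · μ(60/20) = 42 · -1 = -42
  d = 30: σ(30) · μ(60/30) = 72 · -1 = -72
  d = 60: σ(60) · μ(60/60) = 168 · 1 = 168
Summing: (σ * μ)(60) = 0 + -3 + 0 + 7 + 0 + 12 + 18 + -28 + 0 + -42 + -72 + 168 = 60.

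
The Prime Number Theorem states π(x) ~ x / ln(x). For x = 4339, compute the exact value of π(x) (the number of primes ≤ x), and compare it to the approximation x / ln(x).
π(4339) = 593;  x/ln(x) ≈ 518.06;  relative error ≈ 12.64%.

Directly count primes up to 4339: π(4339) = 593. The PNT approximation gives 4339/ln(4339) ≈ 4339/8.37540 ≈ 518.06. Relative error (π(x) − x/ln(x)) / π(x) ≈ 12.64%; the approximation is known to undercount slightly (Li(x) is a better estimate).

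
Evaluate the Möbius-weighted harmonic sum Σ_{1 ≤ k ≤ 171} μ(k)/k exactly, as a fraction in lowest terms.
Σ μ(k)/k = 976794744883260874795165001864511964953389627727401386703595517/962947420735983927056946215901134429196419130606213075415963491270

Values of μ(k) for 1 ≤ k ≤ 171: μ(1) = 1, μ(2) = -1, μ(3) = -1, μ(5) = -1, μ(6) = 1, μ(7) = -1, μ(10) = 1, μ(11) = -1, μ(13) = -1, μ(14) = 1, μ(15) = 1, μ(17) = -1, μ(19) = -1, μ(21) = 1, μ(22) = 1, μ(23) = -1, μ(26) = 1, μ(29) = -1, μ(30) = -1, μ(31) = -1, μ(33) = 1, μ(34) = 1, μ(35) = 1, μ(37) = -1, μ(38) = 1, μ(39) = 1, μ(41) = -1, μ(42) = -1, μ(43) = -1, μ(46) = 1, μ(47) = -1, μ(51) = 1, μ(53) = -1, μ(55) = 1, μ(57) = 1, μ(58) = 1, μ(59) = -1, μ(61) = -1, μ(62) = 1, μ(65) = 1, μ(66) = -1, μ(67) = -1, μ(69) = 1, μ(70) = -1, μ(71) = -1, μ(73) = -1, μ(74) = 1, μ(77) = 1, μ(78) = -1, μ(79) = -1, μ(82) = 1, μ(83) = -1, μ(85) = 1, μ(86) = 1, μ(87) = 1, μ(89) = -1, μ(91) = 1, μ(93) = 1, μ(94) = 1, μ(95) = 1, μ(97) = -1, μ(101) = -1, μ(102) = -1, μ(103) = -1, μ(105) = -1, μ(106) = 1, μ(107) = -1, μ(109) = -1, μ(110) = -1, μ(111) = 1, μ(113) = -1, μ(114) = -1, μ(115) = 1, μ(118) = 1, μ(119) = 1, μ(122) = 1, μ(123) = 1, μ(127) = -1, μ(129) = 1, μ(130) = -1, μ(131) = -1, μ(133) = 1, μ(134) = 1, μ(137) = -1, μ(138) = -1, μ(139) = -1, μ(141) = 1, μ(142) = 1, μ(143) = 1, μ(145) = 1, μ(146) = 1, μ(149) = -1, μ(151) = -1, μ(154) = -1, μ(155) = 1, μ(157) = -1, μ(158) = 1, μ(159) = 1, μ(161) = 1, μ(163) = -1, μ(165) = -1, μ(166) = 1, μ(167) = -1, μ(170) = -1, with μ = 0 on non-squarefree integers. Summing μ(k)/k for k where μ(k) ≠ 0 gives 976794744883260874795165001864511964953389627727401386703595517/962947420735983927056946215901134429196419130606213075415963491270 ≈ 0.0010. (PNT ⟺ this sum → 0 as n → ∞.)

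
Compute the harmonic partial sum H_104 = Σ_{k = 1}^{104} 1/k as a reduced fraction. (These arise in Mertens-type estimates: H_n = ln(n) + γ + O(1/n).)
H_104 = 151628729214843927768244125436857365638449733/29012042540587955997705808574162155756055616

Direct summation: H_104 = 1 + 1/2 + ... + 1/104. The least common denominator is lcm(1, ..., 104) = 725301063514698899942645214354053893901390400; over this denominator the numerator is 725301063514698899942645214354053893901390400 + 362650531757349449971322607177026946950695200 + 241767021171566299980881738118017964633796800 + 181325265878674724985661303588513473475347600 + 145060212702939779988529042870810778780278080 + 120883510585783149990440869059008982316898400 + 103614437644956985706092173479150556271627200 + 90662632939337362492830651794256736737673800 + 80589007057188766660293912706005988211265600 + 72530106351469889994264521435405389390139040 + 65936460319518081812967746759459444900126400 + 60441755292891574995220434529504491158449200 + 55792389501130684610972708796465684146260800 + 51807218822478492853046086739575278135813600 + 48353404234313259996176347623603592926759360 + 45331316469668681246415325897128368368836900 + 42664768442041111761332071432591405523611200 + 40294503528594383330146956353002994105632800 + 38173740184984152628560274439687047047441600 + 36265053175734944997132260717702694695069520 + 34538145881652328568697391159716852090542400 + 32968230159759040906483873379729722450063200 + 31534828848465169562723704971915386691364800 + 30220877646445787497610217264752245579224600 + 29012042540587955997705808574162155756055616 + 27896194750565342305486354398232842073130400 + 26863002352396255553431304235335329403755200 + 25903609411239246426523043369787639067906800 + 25010381500506858618711903943243237720737600 + 24176702117156629998088173811801796463379680 + 23396808500474158062665974656582383674238400 + 22665658234834340623207662948564184184418450 + 21978820106506027270989248919819814966708800 + 21332384221020555880666035716295702761805600 + 20722887528991397141218434695830111254325440 + 20147251764297191665073478176501497052816400 + 19602731446343213511963384171731186321659200 + 19086870092492076314280137219843523523720800 + 18597463167043561536990902932155228048753600 + 18132526587867472498566130358851347347534760 + 17690269841821924388845005228147655948814400 + 17269072940826164284348695579858426045271200 + 16867466593365090696340586380326834741892800 + 16484115079879520453241936689864861225031600 + 16117801411437753332058782541201197642253120 + 15767414424232584781361852485957693345682400 + 15431937521589338296652025837320295614923200 + 15110438823222893748805108632376122789612300 + 14802062520708140815156024782735793753089600 + 14506021270293977998852904287081077878027808 + 14221589480680370587110690477530468507870400 + 13948097375282671152743177199116421036565200 + 13684925726692432074389532346302903658516800 + 13431501176198127776715652117667664701877600 + 13187292063903616362593549351891888980025280 + 12951804705619623213261521684893819533953400 + 12724580061661384209520091479895682349147200 + 12505190750253429309355951971621618860368800 + 12293238364655913558349918887356845659345600 + 12088351058578314999044086905900898231689840 + 11890181369093424589223692038591047441006400 + 11698404250237079031332987328291191837119200 + 11512715293884109522899130386572284030180800 + 11332829117417170311603831474282092092209225 + 11158477900226136922194541759293136829252160 + 10989410053253013635494624459909907483354400 + 10825389007682073133472316632150058117931200 + 10666192110510277940333017858147851380902800 + 10511609616155056520907901657305128897121600 + 10361443764495698570609217347915055627162720 + 10215507936826745069614721328930336533822400 + 10073625882148595832536739088250748526408200 + 9935631007050669862228016634987039642484800 + 9801365723171606755981692085865593160829600 + 9670680846862651999235269524720718585351872 + 9543435046246038157140068609921761761860400 + 9419494331359725973281106679922777842875200 + 9298731583521780768495451466077614024376800 + 9181026120439226581552471067772834100017600 + 9066263293933736249283065179425673673767380 + 8954334117465418517810434745111776467918400 + 8845134920910962194422502614073827974407200 + 8738567030297577107742713425952456553028800 + 8634536470413082142174347789929213022635600 + 8532953688408222352266414286518281104722240 + 8433733296682545348170293190163417370946400 + 8336793833502286206237301314414412573579200 + 8242057539939760226620968344932430612515800 + 8149450151850549437557811397236560605633600 + 8058900705718876666029391270600598821126560 + 7970341357304383515853244113780812020894400 + 7883707212116292390680926242978846672841200 + 7798936166824719354221991552194127891412800 + 7715968760794669148326012918660147807461600 + 7634748036996830525712054887937409409488320 + 7555219411611446874402554316188061394806150 + 7477330551697926803532424890247978287643200 + 7401031260354070407578012391367896876544800 + 7326273368835342423663082973273271655569600 + 7253010635146988999426452143540538939013904 + 7181198648660385147946982320337167266350400 + 7110794740340185293555345238765234253935200 + 7041757898200960193617914702466542659236800 + 6974048687641335576371588599558210518282600 = 3790718230371098194206103135921434140961243325, so H_104 = 3790718230371098194206103135921434140961243325/725301063514698899942645214354053893901390400; reducing by gcd(3790718230371098194206103135921434140961243325, 725301063514698899942645214354053893901390400) = 25 gives 151628729214843927768244125436857365638449733/29012042540587955997705808574162155756055616 ≈ 5.22641. (The PNT-adjacent estimate ln(104) + γ ≈ 5.22161 matches within O(1/n).)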